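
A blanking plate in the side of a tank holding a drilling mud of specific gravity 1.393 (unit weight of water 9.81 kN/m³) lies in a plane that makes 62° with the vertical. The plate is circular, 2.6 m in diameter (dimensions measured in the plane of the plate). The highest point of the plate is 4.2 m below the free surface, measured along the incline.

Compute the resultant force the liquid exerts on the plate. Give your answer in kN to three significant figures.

F ≈ 187 kN

γ = 1.393 × 9.81 = 13.66533 kN/m³.
The plate makes 62° with the vertical, i.e. θ = 90° − 62° = 28° to the horizontal. Measuring y along the incline from the free-surface line, vertical depth h = y·sinθ with sinθ = 0.469472.
The centroid is at the centre, 1.3 m below the top of the plate, so y_c = 4.2 + 1.3 = 5.5 m and h_c = 5.5 × 0.469472 = 2.5821 m.
A = π(1.3)² = 5.30929 m².
Resultant F = γ·h_c·A = 13.66533 × 2.5821 × 5.30929 = 187.34 kN.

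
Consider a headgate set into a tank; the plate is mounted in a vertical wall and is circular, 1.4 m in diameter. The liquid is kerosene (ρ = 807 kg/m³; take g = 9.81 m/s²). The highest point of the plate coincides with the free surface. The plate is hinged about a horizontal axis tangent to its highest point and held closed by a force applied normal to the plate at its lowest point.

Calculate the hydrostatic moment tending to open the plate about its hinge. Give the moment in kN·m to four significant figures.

M ≈ 7.464 kN·m

γ = ρg = 807 × 9.81 / 1000 = 7.91667 kN/m³.
The centroid is at the centre, 0.7 m below the top of the plate, so the centroid depth is h_c = 0.7 m.
A = π(0.7)² = 1.53938 m².
Resultant F = γ·h_c·A = 7.91667 × 0.7 × 1.53938 = 8.53073 kN.
I_c = πr⁴/4 = π × 0.7⁴/4 = 0.188574 m⁴.
Centre of pressure: y_p = y_c + I_c/(y_c·A) = 0.7 + 0.188574/(0.7 × 1.53938) = 0.7 + 0.175 = 0.875 m along the plane.
The resultant acts 0.7 + 0.175 = 0.875 m (along the plate) below the hinge at the top edge, so the moment about the hinge is M = F × 0.875 = 8.53073 × 0.875 = 7.46439 kN·m.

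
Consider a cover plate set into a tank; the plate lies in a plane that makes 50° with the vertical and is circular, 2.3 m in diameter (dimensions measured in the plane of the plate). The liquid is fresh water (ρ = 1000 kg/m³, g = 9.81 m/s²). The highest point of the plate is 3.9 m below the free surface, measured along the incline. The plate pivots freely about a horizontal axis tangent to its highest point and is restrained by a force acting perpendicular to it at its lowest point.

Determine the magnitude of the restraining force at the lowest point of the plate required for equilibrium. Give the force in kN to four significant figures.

γ = ρg = 1000 × 9.81 = 9810 N/m³ = 9.81 kN/m³.
The plate makes 50° with the vertical, i.e. θ = 90° − 50° = 40° to the horizontal. Measuring y along the incline from the free-surface line, vertical depth h = y·sinθ with sinθ = 0.642788.
The centroid is at the centre, 1.15 m below the top of the plate, so y_c = 3.9 + 1.15 = 5.05 m and h_c = 5.05 × 0.642788 = 3.24608 m.
A = π(1.15)² = 4.15476 m².
Resultant F = γ·h_c·A = 9.81 × 3.24608 × 4.15476 = 132.304 kN.
I_c = πr⁴/4 = π × 1.15⁴/4 = 1.37367 m⁴.
Centre of pressure: y_p = y_c + I_c/(y_c·A) = 5.05 + 1.37367/(5.05 × 4.15476) = 5.05 + 0.0654704 = 5.11547 m along the plane.
The resultant acts 1.15 + 0.0654704 = 1.21547 m (along the plate) below the hinge at the top edge, so the moment about the hinge is M = F × 1.21547 = 132.304 × 1.21547 = 160.812 kN·m.
A normal force at the bottom, 2.3 m from the hinge, must supply this moment: P = 160.812/2.3 = 69.9183 kN.

P ≈ 69.92 kN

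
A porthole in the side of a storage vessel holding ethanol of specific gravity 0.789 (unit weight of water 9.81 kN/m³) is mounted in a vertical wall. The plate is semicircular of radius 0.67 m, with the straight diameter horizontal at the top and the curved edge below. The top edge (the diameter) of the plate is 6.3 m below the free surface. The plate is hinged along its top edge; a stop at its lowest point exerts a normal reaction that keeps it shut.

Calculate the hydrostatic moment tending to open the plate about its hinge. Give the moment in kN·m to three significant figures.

M ≈ 10.4 kN·m

γ = 0.789 × 9.81 = 7.74009 kN/m³.
The centroid of a semicircle lies 4r/(3π) = 0.284357 m from the diameter, here below the top edge, so the centroid depth is h_c = 6.3 + 0.284357 = 6.58436 m.
A = πr²/2 = π × 0.67²/2 = 0.70513 m².
Resultant F = γ·h_c·A = 7.74009 × 6.58436 × 0.70513 = 35.9359 kN.
I_c = (π/8 − 8/(9π))·r⁴ = 0.109757 × 0.67⁴ = 0.0221173 m⁴.
Centre of pressure: y_p = y_c + I_c/(y_c·A) = 6.58436 + 0.0221173/(6.58436 × 0.70513) = 6.58436 + 0.00476375 = 6.58912 m along the plane.
The resultant acts 0.284357 + 0.00476375 = 0.289121 m (along the plate) below the hinge at the top edge, so the moment about the hinge is M = F × 0.289121 = 35.9359 × 0.289121 = 10.3898 kN·m.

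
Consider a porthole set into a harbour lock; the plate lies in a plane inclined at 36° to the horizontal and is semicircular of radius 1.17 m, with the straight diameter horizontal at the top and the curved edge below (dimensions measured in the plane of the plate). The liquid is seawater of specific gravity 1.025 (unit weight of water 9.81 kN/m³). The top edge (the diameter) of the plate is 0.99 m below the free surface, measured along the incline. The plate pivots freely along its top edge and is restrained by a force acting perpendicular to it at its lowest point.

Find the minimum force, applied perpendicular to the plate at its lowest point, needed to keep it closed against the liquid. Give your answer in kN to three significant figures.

γ = 1.025 × 9.81 = 10.05525 kN/m³.
Let θ = 36° be the plate's angle to the horizontal; measure y along the incline from where the plane meets the free surface. Vertical depth h = y·sinθ with sinθ = 0.587785.
The centroid of a semicircle lies 4r/(3π) = 0.496563 m from the diameter, here below the top edge, so y_c = 0.99 + 0.496563 = 1.48656 m and h_c = 1.48656 × 0.587785 = 0.873778 m.
A = πr²/2 = π × 1.17²/2 = 2.15026 m².
Resultant F = γ·h_c·A = 10.05525 × 0.873778 × 2.15026 = 18.8923 kN.
I_c = (π/8 − 8/(9π))·r⁴ = 0.109757 × 1.17⁴ = 0.205672 m⁴.
Centre of pressure: y_p = y_c + I_c/(y_c·A) = 1.48656 + 0.205672/(1.48656 × 2.15026) = 1.48656 + 0.0643431 = 1.5509 m along the plane.
The resultant acts 0.496563 + 0.0643431 = 0.560906 m (along the plate) below the hinge at the top edge, so the moment about the hinge is M = F × 0.560906 = 18.8923 × 0.560906 = 10.5968 kN·m.
A normal force at the bottom, 1.17 m from the hinge, must supply this moment: P = 10.5968/1.17 = 9.05709 kN.

P ≈ 9.06 kN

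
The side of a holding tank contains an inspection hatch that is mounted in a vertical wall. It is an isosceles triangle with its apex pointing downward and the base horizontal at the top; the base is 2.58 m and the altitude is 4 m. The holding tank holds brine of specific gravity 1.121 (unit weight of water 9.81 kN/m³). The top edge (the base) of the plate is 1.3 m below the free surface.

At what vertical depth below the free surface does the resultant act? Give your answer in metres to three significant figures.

γ = 1.121 × 9.81 = 10.99701 kN/m³.
With the apex down, the centroid sits h/3 = 4/3 = 1.33333 m below the base (the top edge), so the centroid depth is h_c = 1.3 + 1.33333 = 2.63333 m.
A = ½ × 2.58 × 4 = 5.16 m².
Resultant F = γ·h_c·A = 10.99701 × 2.63333 × 5.16 = 149.427 kN.
I_c = b·h³/36 = 2.58 × 4³/36 = 4.58667 m⁴.
Centre of pressure: y_p = y_c + I_c/(y_c·A) = 2.63333 + 4.58667/(2.63333 × 5.16) = 2.63333 + 0.337553 = 2.97088 m along the plane.

h_p = 2.97 m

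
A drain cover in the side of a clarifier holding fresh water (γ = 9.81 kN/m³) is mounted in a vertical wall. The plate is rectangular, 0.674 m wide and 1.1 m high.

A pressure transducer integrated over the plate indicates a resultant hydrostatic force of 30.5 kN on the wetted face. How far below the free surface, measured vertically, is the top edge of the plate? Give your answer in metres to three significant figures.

γ = 9.81 kN/m³.
A = 0.674 × 1.1 = 0.7414 m².
From F = γ·h_c·A, the centroid depth is h_c = 30.5/(9.81 × 0.7414) = 4.19352 m.
The centroid lies 1.1/2 = 0.55 m below the top edge, so the top edge sits at h_top = 4.19352 − 0.55 = 3.64352 m below the surface.

d_top ≈ 3.64 m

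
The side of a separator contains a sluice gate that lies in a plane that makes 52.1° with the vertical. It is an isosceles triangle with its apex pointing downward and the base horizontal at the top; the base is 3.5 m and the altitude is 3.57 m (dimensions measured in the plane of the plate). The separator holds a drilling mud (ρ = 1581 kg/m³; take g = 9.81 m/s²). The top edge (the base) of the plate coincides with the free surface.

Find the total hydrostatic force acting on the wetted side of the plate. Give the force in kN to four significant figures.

F ≈ 70.83 kN

γ = ρg = 1581 × 9.81 / 1000 = 15.50961 kN/m³.
The plate makes 52.1° with the vertical, i.e. θ = 90° − 52.1° = 37.9° to the horizontal. Measuring y along the incline from the free-surface line, vertical depth h = y·sinθ with sinθ = 0.614285.
With the apex down, the centroid sits h/3 = 3.57/3 = 1.19 m below the base (the top edge), so y_c = 1.19 m and h_c = 1.19 × 0.614285 = 0.730999 m.
A = ½ × 3.5 × 3.57 = 6.2475 m².
Resultant F = γ·h_c·A = 15.50961 × 0.730999 × 6.2475 = 70.8311 kN.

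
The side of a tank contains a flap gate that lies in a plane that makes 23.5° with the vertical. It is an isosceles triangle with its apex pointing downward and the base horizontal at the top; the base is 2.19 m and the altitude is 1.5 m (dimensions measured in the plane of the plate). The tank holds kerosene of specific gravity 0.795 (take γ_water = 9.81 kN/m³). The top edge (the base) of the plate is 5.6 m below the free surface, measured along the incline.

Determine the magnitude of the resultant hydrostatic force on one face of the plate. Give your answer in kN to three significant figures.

F ≈ 71.7 kN

γ = 0.795 × 9.81 = 7.79895 kN/m³.
The plate makes 23.5° with the vertical, i.e. θ = 90° − 23.5° = 66.5° to the horizontal. Measuring y along the incline from the free-surface line, vertical depth h = y·sinθ with sinθ = 0.917060.
With the apex down, the centroid sits h/3 = 1.5/3 = 0.5 m below the base (the top edge), so y_c = 5.6 + 0.5 = 6.1 m and h_c = 6.1 × 0.917060 = 5.59407 m.
A = ½ × 2.19 × 1.5 = 1.6425 m².
Resultant F = γ·h_c·A = 7.79895 × 5.59407 × 1.6425 = 71.6588 kN.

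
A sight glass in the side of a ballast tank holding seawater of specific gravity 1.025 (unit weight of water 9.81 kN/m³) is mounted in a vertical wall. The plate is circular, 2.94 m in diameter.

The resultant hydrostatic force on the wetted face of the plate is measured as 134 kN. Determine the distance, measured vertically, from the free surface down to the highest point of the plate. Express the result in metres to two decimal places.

d_top ≈ 0.49 m

γ = 1.025 × 9.81 = 10.05525 kN/m³.
A = π(1.47)² = 6.78867 m².
From F = γ·h_c·A, the centroid depth is h_c = 134/(10.05525 × 6.78867) = 1.96303 m.
The centroid is at the centre, 1.47 m below the top of the plate, so the highest point sits at h_top = 1.96303 − 1.47 = 0.49303 m below the surface.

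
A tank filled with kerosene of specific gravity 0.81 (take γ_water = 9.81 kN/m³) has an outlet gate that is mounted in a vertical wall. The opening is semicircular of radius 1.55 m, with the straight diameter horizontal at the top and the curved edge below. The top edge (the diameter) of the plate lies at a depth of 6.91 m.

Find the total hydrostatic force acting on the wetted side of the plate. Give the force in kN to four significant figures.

F ≈ 226.9 kN

γ = 0.81 × 9.81 = 7.9461 kN/m³.
The centroid of a semicircle lies 4r/(3π) = 0.65784 m from the diameter, here below the top edge, so the centroid depth is h_c = 6.91 + 0.65784 = 7.56784 m.
A = πr²/2 = π × 1.55²/2 = 3.77384 m².
Resultant F = γ·h_c·A = 7.9461 × 7.56784 × 3.77384 = 226.939 kN.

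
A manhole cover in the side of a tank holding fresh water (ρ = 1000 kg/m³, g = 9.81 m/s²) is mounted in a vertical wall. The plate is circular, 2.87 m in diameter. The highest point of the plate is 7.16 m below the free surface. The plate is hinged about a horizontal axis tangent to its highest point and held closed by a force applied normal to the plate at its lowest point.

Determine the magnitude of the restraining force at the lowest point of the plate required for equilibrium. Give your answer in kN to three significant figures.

γ = ρg = 1000 × 9.81 = 9810 N/m³ = 9.81 kN/m³.
The centroid is at the centre, 1.435 m below the top of the plate, so the centroid depth is h_c = 7.16 + 1.435 = 8.595 m.
A = π(1.435)² = 6.46925 m².
Resultant F = γ·h_c·A = 9.81 × 8.595 × 6.46925 = 545.467 kN.
I_c = πr⁴/4 = π × 1.435⁴/4 = 3.33041 m⁴.
Centre of pressure: y_p = y_c + I_c/(y_c·A) = 8.595 + 3.33041/(8.595 × 6.46925) = 8.595 + 0.059896 = 8.6549 m along the plane.
The resultant acts 1.435 + 0.059896 = 1.4949 m (along the plate) below the hinge at the top edge, so the moment about the hinge is M = F × 1.4949 = 545.467 × 1.4949 = 815.419 kN·m.
A normal force at the bottom, 2.87 m from the hinge, must supply this moment: P = 815.419/2.87 = 284.118 kN.

P ≈ 284 kN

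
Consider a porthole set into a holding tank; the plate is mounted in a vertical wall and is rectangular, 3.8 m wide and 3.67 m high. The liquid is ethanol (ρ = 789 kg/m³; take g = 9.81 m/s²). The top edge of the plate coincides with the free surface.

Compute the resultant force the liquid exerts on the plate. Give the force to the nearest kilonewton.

γ = ρg = 789 × 9.81 / 1000 = 7.74009 kN/m³.
The centroid lies 3.67/2 = 1.835 m below the top edge, so the centroid depth is h_c = 1.835 m.
A = 3.8 × 3.67 = 13.946 m².
Resultant F = γ·h_c·A = 7.74009 × 1.835 × 13.946 = 198.076 kN.

F ≈ 198 kN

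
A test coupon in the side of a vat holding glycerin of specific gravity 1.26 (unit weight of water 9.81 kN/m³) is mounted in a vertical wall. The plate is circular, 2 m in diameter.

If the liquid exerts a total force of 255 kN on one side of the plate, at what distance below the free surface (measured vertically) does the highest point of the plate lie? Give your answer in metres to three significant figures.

d_top ≈ 5.57 m

γ = 1.26 × 9.81 = 12.3606 kN/m³.
A = π(1)² = 3.14159 m².
From F = γ·h_c·A, the centroid depth is h_c = 255/(12.3606 × 3.14159) = 6.56676 m.
The centroid is at the centre, 1 m below the top of the plate, so the highest point sits at h_top = 6.56676 − 1 = 5.56676 m below the surface.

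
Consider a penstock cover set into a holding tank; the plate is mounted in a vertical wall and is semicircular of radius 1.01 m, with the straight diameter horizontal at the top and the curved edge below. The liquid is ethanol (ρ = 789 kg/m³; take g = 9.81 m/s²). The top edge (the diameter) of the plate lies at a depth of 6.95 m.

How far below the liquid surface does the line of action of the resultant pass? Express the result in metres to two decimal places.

γ = ρg = 789 × 9.81 / 1000 = 7.74009 kN/m³.
The centroid of a semicircle lies 4r/(3π) = 0.428657 m from the diameter, here below the top edge, so the centroid depth is h_c = 6.95 + 0.428657 = 7.37866 m.
A = πr²/2 = π × 1.01²/2 = 1.60237 m².
Resultant F = γ·h_c·A = 7.74009 × 7.37866 × 1.60237 = 91.5137 kN.
I_c = (π/8 − 8/(9π))·r⁴ = 0.109757 × 1.01⁴ = 0.114214 m⁴.
Centre of pressure: y_p = y_c + I_c/(y_c·A) = 7.37866 + 0.114214/(7.37866 × 1.60237) = 7.37866 + 0.00966004 = 7.38832 m along the plane.

h_p = 7.39 m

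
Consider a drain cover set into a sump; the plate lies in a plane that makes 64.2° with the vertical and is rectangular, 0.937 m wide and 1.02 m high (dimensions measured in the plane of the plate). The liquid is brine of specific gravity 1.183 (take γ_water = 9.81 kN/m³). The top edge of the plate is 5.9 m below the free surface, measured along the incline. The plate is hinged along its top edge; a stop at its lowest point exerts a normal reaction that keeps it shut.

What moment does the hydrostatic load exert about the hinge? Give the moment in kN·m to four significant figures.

M ≈ 16.20 kN·m

γ = 1.183 × 9.81 = 11.60523 kN/m³.
The plate makes 64.2° with the vertical, i.e. θ = 90° − 64.2° = 25.8° to the horizontal. Measuring y along the incline from the free-surface line, vertical depth h = y·sinθ with sinθ = 0.435231.
The centroid lies 1.02/2 = 0.51 m below the top edge, so y_c = 5.9 + 0.51 = 6.41 m and h_c = 6.41 × 0.435231 = 2.78983 m.
A = 0.937 × 1.02 = 0.95574 m².
Resultant F = γ·h_c·A = 11.60523 × 2.78983 × 0.95574 = 30.9436 kN.
I_c = b·h³/12 = 0.937 × 1.02³/12 = 0.0828627 m⁴.
Centre of pressure: y_p = y_c + I_c/(y_c·A) = 6.41 + 0.0828627/(6.41 × 0.95574) = 6.41 + 0.0135257 = 6.42353 m along the plane.
The resultant acts 0.51 + 0.0135257 = 0.523526 m (along the plate) below the hinge at the top edge, so the moment about the hinge is M = F × 0.523526 = 30.9436 × 0.523526 = 16.1998 kN·m.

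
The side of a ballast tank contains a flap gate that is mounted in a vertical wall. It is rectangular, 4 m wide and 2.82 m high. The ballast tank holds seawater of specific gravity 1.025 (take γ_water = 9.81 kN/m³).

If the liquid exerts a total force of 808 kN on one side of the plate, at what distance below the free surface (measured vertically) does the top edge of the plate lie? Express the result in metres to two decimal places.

γ = 1.025 × 9.81 = 10.05525 kN/m³.
A = 4 × 2.82 = 11.28 m².
From F = γ·h_c·A, the centroid depth is h_c = 808/(10.05525 × 11.28) = 7.12376 m.
The centroid lies 2.82/2 = 1.41 m below the top edge, so the top edge sits at h_top = 7.12376 − 1.41 = 5.71376 m below the surface.

d_top ≈ 5.71 m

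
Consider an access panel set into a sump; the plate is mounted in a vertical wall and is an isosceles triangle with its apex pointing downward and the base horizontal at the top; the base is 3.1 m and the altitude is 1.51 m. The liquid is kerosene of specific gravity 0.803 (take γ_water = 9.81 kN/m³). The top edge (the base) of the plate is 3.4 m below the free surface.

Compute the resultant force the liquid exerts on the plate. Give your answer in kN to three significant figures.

γ = 0.803 × 9.81 = 7.87743 kN/m³.
With the apex down, the centroid sits h/3 = 1.51/3 = 0.503333 m below the base (the top edge), so the centroid depth is h_c = 3.4 + 0.503333 = 3.90333 m.
A = ½ × 3.1 × 1.51 = 2.3405 m².
Resultant F = γ·h_c·A = 7.87743 × 3.90333 × 2.3405 = 71.9662 kN.

F ≈ 72.0 kN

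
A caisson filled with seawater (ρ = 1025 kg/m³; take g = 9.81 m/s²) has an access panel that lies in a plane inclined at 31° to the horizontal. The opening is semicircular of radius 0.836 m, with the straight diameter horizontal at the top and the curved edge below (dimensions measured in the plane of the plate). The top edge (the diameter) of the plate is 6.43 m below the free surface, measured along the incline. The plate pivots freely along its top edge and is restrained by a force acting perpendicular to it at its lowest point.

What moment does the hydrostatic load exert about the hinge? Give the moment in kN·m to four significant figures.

M ≈ 13.96 kN·m

γ = ρg = 1025 × 9.81 / 1000 = 10.05525 kN/m³.
Let θ = 31° be the plate's angle to the horizontal; measure y along the incline from where the plane meets the free surface. Vertical depth h = y·sinθ with sinθ = 0.515038.
The centroid of a semicircle lies 4r/(3π) = 0.354809 m from the diameter, here below the top edge, so y_c = 6.43 + 0.354809 = 6.78481 m and h_c = 6.78481 × 0.515038 = 3.49443 m.
A = πr²/2 = π × 0.836²/2 = 1.09782 m².
Resultant F = γ·h_c·A = 10.05525 × 3.49443 × 1.09782 = 38.5745 kN.
I_c = (π/8 − 8/(9π))·r⁴ = 0.109757 × 0.836⁴ = 0.0536114 m⁴.
Centre of pressure: y_p = y_c + I_c/(y_c·A) = 6.78481 + 0.0536114/(6.78481 × 1.09782) = 6.78481 + 0.00719761 = 6.79201 m along the plane.
The resultant acts 0.354809 + 0.00719761 = 0.362007 m (along the plate) below the hinge at the top edge, so the moment about the hinge is M = F × 0.362007 = 38.5745 × 0.362007 = 13.9642 kN·m.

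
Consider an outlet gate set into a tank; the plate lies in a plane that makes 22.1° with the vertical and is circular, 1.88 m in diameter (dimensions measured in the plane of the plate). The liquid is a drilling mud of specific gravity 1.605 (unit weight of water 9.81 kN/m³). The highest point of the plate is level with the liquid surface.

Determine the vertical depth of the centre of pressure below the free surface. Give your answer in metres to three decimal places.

h_p = 1.089 m

γ = 1.605 × 9.81 = 15.74505 kN/m³.
The plate makes 22.1° with the vertical, i.e. θ = 90° − 22.1° = 67.9° to the horizontal. Measuring y along the incline from the free-surface line, vertical depth h = y·sinθ with sinθ = 0.926529.
The centroid is at the centre, 0.94 m below the top of the plate, so y_c = 0.94 m and h_c = 0.94 × 0.926529 = 0.870937 m.
A = π(0.94)² = 2.77591 m².
Resultant F = γ·h_c·A = 15.74505 × 0.870937 × 2.77591 = 38.0659 kN.
I_c = πr⁴/4 = π × 0.94⁴/4 = 0.613199 m⁴.
Centre of pressure: y_p = y_c + I_c/(y_c·A) = 0.94 + 0.613199/(0.94 × 2.77591) = 0.94 + 0.235 = 1.175 m along the plane.
Vertically, h_p = y_p·sinθ = 1.175 × 0.926529 = 1.08867 m.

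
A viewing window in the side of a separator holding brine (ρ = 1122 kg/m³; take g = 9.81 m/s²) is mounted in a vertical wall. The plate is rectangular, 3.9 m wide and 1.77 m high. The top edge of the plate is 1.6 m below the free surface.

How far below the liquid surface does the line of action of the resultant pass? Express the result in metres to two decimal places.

h_p = 2.59 m

γ = ρg = 1122 × 9.81 / 1000 = 11.00682 kN/m³.
The centroid lies 1.77/2 = 0.885 m below the top edge, so the centroid depth is h_c = 1.6 + 0.885 = 2.485 m.
A = 3.9 × 1.77 = 6.903 m².
Resultant F = γ·h_c·A = 11.00682 × 2.485 × 6.903 = 188.81 kN.
I_c = b·h³/12 = 3.9 × 1.77³/12 = 1.8022 m⁴.
Centre of pressure: y_p = y_c + I_c/(y_c·A) = 2.485 + 1.8022/(2.485 × 6.903) = 2.485 + 0.10506 = 2.59006 m along the plane.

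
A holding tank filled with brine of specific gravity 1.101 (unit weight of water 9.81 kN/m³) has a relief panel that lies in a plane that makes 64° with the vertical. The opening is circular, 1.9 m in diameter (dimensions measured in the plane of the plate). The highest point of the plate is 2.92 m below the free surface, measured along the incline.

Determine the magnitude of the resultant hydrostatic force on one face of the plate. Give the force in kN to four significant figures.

F ≈ 51.95 kN

γ = 1.101 × 9.81 = 10.80081 kN/m³.
The plate makes 64° with the vertical, i.e. θ = 90° − 64° = 26° to the horizontal. Measuring y along the incline from the free-surface line, vertical depth h = y·sinθ with sinθ = 0.438371.
The centroid is at the centre, 0.95 m below the top of the plate, so y_c = 2.92 + 0.95 = 3.87 m and h_c = 3.87 × 0.438371 = 1.6965 m.
A = π(0.95)² = 2.83529 m².
Resultant F = γ·h_c·A = 10.80081 × 1.6965 × 2.83529 = 51.9526 kN.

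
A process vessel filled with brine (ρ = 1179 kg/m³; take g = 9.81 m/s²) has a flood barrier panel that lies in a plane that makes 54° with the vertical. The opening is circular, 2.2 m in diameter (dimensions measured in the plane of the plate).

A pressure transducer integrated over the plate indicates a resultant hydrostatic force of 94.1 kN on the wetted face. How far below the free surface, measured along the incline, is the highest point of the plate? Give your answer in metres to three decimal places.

γ = ρg = 1179 × 9.81 / 1000 = 11.56599 kN/m³.
A = π(1.1)² = 3.80133 m².
From F = γ·h_c·A, the centroid depth is h_c = 94.1/(11.56599 × 3.80133) = 2.14028 m.
The plate makes 54° with the vertical, i.e. θ = 90° − 54° = 36° to the horizontal. Measuring y along the incline from the free-surface line, vertical depth h = y·sinθ with sinθ = 0.587785.
Along the incline, y_c = h_c/sinθ = 2.14028/0.587785 = 3.64126 m.
The centroid is at the centre, 1.1 m below the top of the plate, so the highest point sits at y_top = 3.64126 − 1.1 = 2.54126 m along the incline.

y_top ≈ 2.541 m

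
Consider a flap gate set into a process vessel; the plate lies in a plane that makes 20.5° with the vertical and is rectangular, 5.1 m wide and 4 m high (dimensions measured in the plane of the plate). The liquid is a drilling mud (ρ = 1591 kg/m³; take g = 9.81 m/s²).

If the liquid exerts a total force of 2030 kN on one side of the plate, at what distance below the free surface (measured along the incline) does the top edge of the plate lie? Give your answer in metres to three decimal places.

y_top ≈ 4.807 m

γ = ρg = 1591 × 9.81 / 1000 = 15.60771 kN/m³.
A = 5.1 × 4 = 20.4 m².
From F = γ·h_c·A, the centroid depth is h_c = 2030/(15.60771 × 20.4) = 6.37568 m.
The plate makes 20.5° with the vertical, i.e. θ = 90° − 20.5° = 69.5° to the horizontal. Measuring y along the incline from the free-surface line, vertical depth h = y·sinθ with sinθ = 0.936672.
Along the incline, y_c = h_c/sinθ = 6.37568/0.936672 = 6.80674 m.
The centroid lies 4/2 = 2 m below the top edge, so the top edge sits at y_top = 6.80674 − 2 = 4.80674 m along the incline.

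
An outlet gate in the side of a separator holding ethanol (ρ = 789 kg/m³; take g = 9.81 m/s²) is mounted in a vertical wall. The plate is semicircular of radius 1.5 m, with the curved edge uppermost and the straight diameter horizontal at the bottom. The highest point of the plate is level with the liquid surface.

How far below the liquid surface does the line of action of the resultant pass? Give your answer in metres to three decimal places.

γ = ρg = 789 × 9.81 / 1000 = 7.74009 kN/m³.
The centroid lies 4r/(3π) = 0.63662 m above the diameter, so r − 4r/(3π) = 1.5 − 0.63662 = 0.86338 m below the topmost point, so the centroid depth is h_c = 0.86338 m.
A = πr²/2 = π × 1.5²/2 = 3.53429 m².
Resultant F = γ·h_c·A = 7.74009 × 0.86338 × 3.53429 = 23.6184 kN.
I_c = (π/8 − 8/(9π))·r⁴ = 0.109757 × 1.5⁴ = 0.555645 m⁴.
Centre of pressure: y_p = y_c + I_c/(y_c·A) = 0.86338 + 0.555645/(0.86338 × 3.53429) = 0.86338 + 0.182093 = 1.04547 m along the plane.

h_p = 1.045 m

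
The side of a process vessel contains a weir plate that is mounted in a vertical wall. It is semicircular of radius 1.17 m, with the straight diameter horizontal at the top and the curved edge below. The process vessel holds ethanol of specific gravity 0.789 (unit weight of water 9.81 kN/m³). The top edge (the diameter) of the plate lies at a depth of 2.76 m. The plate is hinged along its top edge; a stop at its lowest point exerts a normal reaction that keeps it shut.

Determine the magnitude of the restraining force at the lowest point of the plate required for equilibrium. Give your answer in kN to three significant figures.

γ = 0.789 × 9.81 = 7.74009 kN/m³.
The centroid of a semicircle lies 4r/(3π) = 0.496563 m from the diameter, here below the top edge, so the centroid depth is h_c = 2.76 + 0.496563 = 3.25656 m.
A = πr²/2 = π × 1.17²/2 = 2.15026 m².
Resultant F = γ·h_c·A = 7.74009 × 3.25656 × 2.15026 = 54.1996 kN.
I_c = (π/8 − 8/(9π))·r⁴ = 0.109757 × 1.17⁴ = 0.205672 m⁴.
Centre of pressure: y_p = y_c + I_c/(y_c·A) = 3.25656 + 0.205672/(3.25656 × 2.15026) = 3.25656 + 0.0293714 = 3.28593 m along the plane.
The resultant acts 0.496563 + 0.0293714 = 0.525934 m (along the plate) below the hinge at the top edge, so the moment about the hinge is M = F × 0.525934 = 54.1996 × 0.525934 = 28.5054 kN·m.
A normal force at the bottom, 1.17 m from the hinge, must supply this moment: P = 28.5054/1.17 = 24.3636 kN.

P ≈ 24.4 kN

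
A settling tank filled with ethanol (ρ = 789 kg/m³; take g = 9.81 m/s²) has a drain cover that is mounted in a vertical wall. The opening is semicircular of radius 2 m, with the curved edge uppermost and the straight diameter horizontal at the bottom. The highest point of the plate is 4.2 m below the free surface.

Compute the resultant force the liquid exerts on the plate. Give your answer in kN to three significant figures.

F ≈ 260 kN

γ = ρg = 789 × 9.81 / 1000 = 7.74009 kN/m³.
The centroid lies 4r/(3π) = 0.848826 m above the diameter, so r − 4r/(3π) = 2 − 0.848826 = 1.15117 m below the topmost point, so the centroid depth is h_c = 4.2 + 1.15117 = 5.35117 m.
A = πr²/2 = π × 2²/2 = 6.28319 m².
Resultant F = γ·h_c·A = 7.74009 × 5.35117 × 6.28319 = 260.241 kN.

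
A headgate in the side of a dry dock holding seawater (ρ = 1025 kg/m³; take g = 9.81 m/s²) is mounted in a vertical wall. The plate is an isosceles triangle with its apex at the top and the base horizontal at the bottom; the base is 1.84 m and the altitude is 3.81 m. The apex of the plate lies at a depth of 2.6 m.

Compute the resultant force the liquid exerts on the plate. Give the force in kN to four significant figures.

F ≈ 181.2 kN

γ = ρg = 1025 × 9.81 / 1000 = 10.05525 kN/m³.
With the apex up, the centroid sits 2h/3 = 2 × 3.81/3 = 2.54 m below the apex, so the centroid depth is h_c = 2.6 + 2.54 = 5.14 m.
A = ½ × 1.84 × 3.81 = 3.5052 m².
Resultant F = γ·h_c·A = 10.05525 × 5.14 × 3.5052 = 181.163 kN.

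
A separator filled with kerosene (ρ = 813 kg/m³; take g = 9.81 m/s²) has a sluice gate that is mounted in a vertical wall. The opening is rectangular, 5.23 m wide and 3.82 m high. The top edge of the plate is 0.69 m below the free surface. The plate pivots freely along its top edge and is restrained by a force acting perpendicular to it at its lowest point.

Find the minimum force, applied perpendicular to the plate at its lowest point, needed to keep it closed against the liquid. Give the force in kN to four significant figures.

γ = ρg = 813 × 9.81 / 1000 = 7.97553 kN/m³.
The centroid lies 3.82/2 = 1.91 m below the top edge, so the centroid depth is h_c = 0.69 + 1.91 = 2.6 m.
A = 5.23 × 3.82 = 19.9786 m².
Resultant F = γ·h_c·A = 7.97553 × 2.6 × 19.9786 = 414.284 kN.
I_c = b·h³/12 = 5.23 × 3.82³/12 = 24.2946 m⁴.
Centre of pressure: y_p = y_c + I_c/(y_c·A) = 2.6 + 24.2946/(2.6 × 19.9786) = 2.6 + 0.467704 = 3.0677 m along the plane.
The resultant acts 1.91 + 0.467704 = 2.3777 m (along the plate) below the hinge at the top edge, so the moment about the hinge is M = F × 2.3777 = 414.284 × 2.3777 = 985.043 kN·m.
A normal force at the bottom, 3.82 m from the hinge, must supply this moment: P = 985.043/3.82 = 257.865 kN.

P ≈ 257.9 kN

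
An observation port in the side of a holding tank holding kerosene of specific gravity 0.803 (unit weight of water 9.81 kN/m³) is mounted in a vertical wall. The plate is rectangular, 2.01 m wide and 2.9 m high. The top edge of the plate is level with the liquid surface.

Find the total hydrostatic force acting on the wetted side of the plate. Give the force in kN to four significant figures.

γ = 0.803 × 9.81 = 7.87743 kN/m³.
The centroid lies 2.9/2 = 1.45 m below the top edge, so the centroid depth is h_c = 1.45 m.
A = 2.01 × 2.9 = 5.829 m².
Resultant F = γ·h_c·A = 7.87743 × 1.45 × 5.829 = 66.5804 kN.

F ≈ 66.58 kN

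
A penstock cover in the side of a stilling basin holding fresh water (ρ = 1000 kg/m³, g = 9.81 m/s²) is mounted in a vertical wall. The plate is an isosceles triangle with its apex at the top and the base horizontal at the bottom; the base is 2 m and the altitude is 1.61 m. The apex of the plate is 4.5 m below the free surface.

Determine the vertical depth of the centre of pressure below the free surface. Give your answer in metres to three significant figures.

γ = ρg = 1000 × 9.81 = 9810 N/m³ = 9.81 kN/m³.
With the apex up, the centroid sits 2h/3 = 2 × 1.61/3 = 1.07333 m below the apex, so the centroid depth is h_c = 4.5 + 1.07333 = 5.57333 m.
A = ½ × 2 × 1.61 = 1.61 m².
Resultant F = γ·h_c·A = 9.81 × 5.57333 × 1.61 = 88.0257 kN.
I_c = b·h³/36 = 2 × 1.61³/36 = 0.231849 m⁴.
Centre of pressure: y_p = y_c + I_c/(y_c·A) = 5.57333 + 0.231849/(5.57333 × 1.61) = 5.57333 + 0.0258383 = 5.59917 m along the plane.

h_p = 5.60 m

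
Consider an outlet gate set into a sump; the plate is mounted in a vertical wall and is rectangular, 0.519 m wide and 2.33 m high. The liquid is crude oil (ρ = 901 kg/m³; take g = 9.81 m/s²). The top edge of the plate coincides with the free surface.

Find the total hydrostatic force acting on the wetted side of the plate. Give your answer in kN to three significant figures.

γ = ρg = 901 × 9.81 / 1000 = 8.83881 kN/m³.
The centroid lies 2.33/2 = 1.165 m below the top edge, so the centroid depth is h_c = 1.165 m.
A = 0.519 × 2.33 = 1.20927 m².
Resultant F = γ·h_c·A = 8.83881 × 1.165 × 1.20927 = 12.4521 kN.

F ≈ 12.5 kN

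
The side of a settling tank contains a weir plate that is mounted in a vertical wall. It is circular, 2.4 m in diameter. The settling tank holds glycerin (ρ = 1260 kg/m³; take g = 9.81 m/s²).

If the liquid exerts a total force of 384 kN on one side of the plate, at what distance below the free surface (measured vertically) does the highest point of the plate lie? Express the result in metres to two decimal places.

d_top ≈ 5.67 m

γ = ρg = 1260 × 9.81 / 1000 = 12.3606 kN/m³.
A = π(1.2)² = 4.52389 m².
From F = γ·h_c·A, the centroid depth is h_c = 384/(12.3606 × 4.52389) = 6.8672 m.
The centroid is at the centre, 1.2 m below the top of the plate, so the highest point sits at h_top = 6.8672 − 1.2 = 5.6672 m below the surface.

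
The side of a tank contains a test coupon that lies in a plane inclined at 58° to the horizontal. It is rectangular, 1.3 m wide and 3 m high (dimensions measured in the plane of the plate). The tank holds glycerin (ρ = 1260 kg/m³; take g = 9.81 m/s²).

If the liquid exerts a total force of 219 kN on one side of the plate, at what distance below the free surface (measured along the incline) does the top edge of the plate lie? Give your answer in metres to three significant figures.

y_top ≈ 3.86 m

γ = ρg = 1260 × 9.81 / 1000 = 12.3606 kN/m³.
A = 1.3 × 3 = 3.9 m².
From F = γ·h_c·A, the centroid depth is h_c = 219/(12.3606 × 3.9) = 4.54297 m.
Let θ = 58° be the plate's angle to the horizontal; measure y along the incline from where the plane meets the free surface. Vertical depth h = y·sinθ with sinθ = 0.848048.
Along the incline, y_c = h_c/sinθ = 4.54297/0.848048 = 5.35697 m.
The centroid lies 3/2 = 1.5 m below the top edge, so the top edge sits at y_top = 5.35697 − 1.5 = 3.85697 m along the incline.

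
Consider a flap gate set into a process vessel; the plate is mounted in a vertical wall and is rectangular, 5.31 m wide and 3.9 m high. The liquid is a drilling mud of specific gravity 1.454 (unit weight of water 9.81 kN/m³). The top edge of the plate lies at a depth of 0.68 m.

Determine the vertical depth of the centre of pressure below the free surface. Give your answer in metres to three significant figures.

h_p = 3.11 m

γ = 1.454 × 9.81 = 14.26374 kN/m³.
The centroid lies 3.9/2 = 1.95 m below the top edge, so the centroid depth is h_c = 0.68 + 1.95 = 2.63 m.
A = 5.31 × 3.9 = 20.709 m².
Resultant F = γ·h_c·A = 14.26374 × 2.63 × 20.709 = 776.87 kN.
I_c = b·h³/12 = 5.31 × 3.9³/12 = 26.2487 m⁴.
Centre of pressure: y_p = y_c + I_c/(y_c·A) = 2.63 + 26.2487/(2.63 × 20.709) = 2.63 + 0.48194 = 3.11194 m along the plane.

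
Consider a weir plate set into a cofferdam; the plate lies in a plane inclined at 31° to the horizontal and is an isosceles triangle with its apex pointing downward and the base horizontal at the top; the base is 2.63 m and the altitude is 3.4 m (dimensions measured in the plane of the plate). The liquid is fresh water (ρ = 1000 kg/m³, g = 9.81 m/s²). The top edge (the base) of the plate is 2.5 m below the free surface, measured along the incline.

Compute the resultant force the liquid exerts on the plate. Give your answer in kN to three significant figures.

γ = ρg = 1000 × 9.81 = 9810 N/m³ = 9.81 kN/m³.
Let θ = 31° be the plate's angle to the horizontal; measure y along the incline from where the plane meets the free surface. Vertical depth h = y·sinθ with sinθ = 0.515038.
With the apex down, the centroid sits h/3 = 3.4/3 = 1.13333 m below the base (the top edge), so y_c = 2.5 + 1.13333 = 3.63333 m and h_c = 3.63333 × 0.515038 = 1.8713 m.
A = ½ × 2.63 × 3.4 = 4.471 m².
Resultant F = γ·h_c·A = 9.81 × 1.8713 × 4.471 = 82.0762 kN.

F ≈ 82.1 kN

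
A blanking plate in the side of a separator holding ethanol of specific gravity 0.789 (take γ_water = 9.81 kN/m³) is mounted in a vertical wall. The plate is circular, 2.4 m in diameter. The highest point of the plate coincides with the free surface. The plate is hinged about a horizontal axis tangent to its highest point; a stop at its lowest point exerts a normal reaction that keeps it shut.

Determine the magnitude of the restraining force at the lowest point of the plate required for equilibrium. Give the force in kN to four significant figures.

γ = 0.789 × 9.81 = 7.74009 kN/m³.
The centroid is at the centre, 1.2 m below the top of the plate, so the centroid depth is h_c = 1.2 m.
A = π(1.2)² = 4.52389 m².
Resultant F = γ·h_c·A = 7.74009 × 1.2 × 4.52389 = 42.0184 kN.
I_c = πr⁴/4 = π × 1.2⁴/4 = 1.6286 m⁴.
Centre of pressure: y_p = y_c + I_c/(y_c·A) = 1.2 + 1.6286/(1.2 × 4.52389) = 1.2 + 0.3 = 1.5 m along the plane.
The resultant acts 1.2 + 0.3 = 1.5 m (along the plate) below the hinge at the top edge, so the moment about the hinge is M = F × 1.5 = 42.0184 × 1.5 = 63.0276 kN·m.
A normal force at the bottom, 2.4 m from the hinge, must supply this moment: P = 63.0276/2.4 = 26.2615 kN.

P ≈ 26.26 kN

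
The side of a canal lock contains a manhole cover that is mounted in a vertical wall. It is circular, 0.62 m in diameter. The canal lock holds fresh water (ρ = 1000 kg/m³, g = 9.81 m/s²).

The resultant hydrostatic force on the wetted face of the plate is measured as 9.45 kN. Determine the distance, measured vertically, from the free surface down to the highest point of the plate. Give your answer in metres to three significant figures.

γ = ρg = 1000 × 9.81 = 9810 N/m³ = 9.81 kN/m³.
A = π(0.31)² = 0.301907 m².
From F = γ·h_c·A, the centroid depth is h_c = 9.45/(9.81 × 0.301907) = 3.19073 m.
The centroid is at the centre, 0.31 m below the top of the plate, so the highest point sits at h_top = 3.19073 − 0.31 = 2.88073 m below the surface.

d_top ≈ 2.88 m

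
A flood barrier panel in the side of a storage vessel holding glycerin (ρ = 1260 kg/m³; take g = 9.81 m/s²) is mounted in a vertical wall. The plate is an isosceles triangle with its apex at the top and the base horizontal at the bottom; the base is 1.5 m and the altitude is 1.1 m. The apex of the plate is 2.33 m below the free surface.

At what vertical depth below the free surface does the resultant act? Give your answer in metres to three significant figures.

γ = ρg = 1260 × 9.81 / 1000 = 12.3606 kN/m³.
With the apex up, the centroid sits 2h/3 = 2 × 1.1/3 = 0.733333 m below the apex, so the centroid depth is h_c = 2.33 + 0.733333 = 3.06333 m.
A = ½ × 1.5 × 1.1 = 0.825 m².
Resultant F = γ·h_c·A = 12.3606 × 3.06333 × 0.825 = 31.2383 kN.
I_c = b·h³/36 = 1.5 × 1.1³/36 = 0.0554583 m⁴.
Centre of pressure: y_p = y_c + I_c/(y_c·A) = 3.06333 + 0.0554583/(3.06333 × 0.825) = 3.06333 + 0.0219442 = 3.08527 m along the plane.

h_p = 3.09 m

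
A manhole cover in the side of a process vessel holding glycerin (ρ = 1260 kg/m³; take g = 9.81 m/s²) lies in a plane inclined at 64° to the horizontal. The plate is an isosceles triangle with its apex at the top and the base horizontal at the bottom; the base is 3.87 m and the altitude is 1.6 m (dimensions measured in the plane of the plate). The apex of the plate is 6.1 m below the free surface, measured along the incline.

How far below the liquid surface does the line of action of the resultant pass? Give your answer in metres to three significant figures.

h_p = 6.46 m

γ = ρg = 1260 × 9.81 / 1000 = 12.3606 kN/m³.
Let θ = 64° be the plate's angle to the horizontal; measure y along the incline from where the plane meets the free surface. Vertical depth h = y·sinθ with sinθ = 0.898794.
With the apex up, the centroid sits 2h/3 = 2 × 1.6/3 = 1.06667 m below the apex, so y_c = 6.1 + 1.06667 = 7.16667 m and h_c = 7.16667 × 0.898794 = 6.44136 m.
A = ½ × 3.87 × 1.6 = 3.096 m².
Resultant F = γ·h_c·A = 12.3606 × 6.44136 × 3.096 = 246.501 kN.
I_c = b·h³/36 = 3.87 × 1.6³/36 = 0.44032 m⁴.
Centre of pressure: y_p = y_c + I_c/(y_c·A) = 7.16667 + 0.44032/(7.16667 × 3.096) = 7.16667 + 0.019845 = 7.18651 m along the plane.
Vertically, h_p = y_p·sinθ = 7.18651 × 0.898794 = 6.45919 m.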